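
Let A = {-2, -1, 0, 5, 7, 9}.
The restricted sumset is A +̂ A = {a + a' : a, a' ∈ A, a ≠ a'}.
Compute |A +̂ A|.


Restricted sumset: A +̂ A = {a + a' : a ∈ A, a' ∈ A, a ≠ a'}.
Equivalently, take A + A and drop any sum 2a that is achievable ONLY as a + a for a ∈ A (i.e. sums representable only with equal summands).
Enumerate pairs (a, a') with a < a' (symmetric, so each unordered pair gives one sum; this covers all a ≠ a'):
  -2 + -1 = -3
  -2 + 0 = -2
  -2 + 5 = 3
  -2 + 7 = 5
  -2 + 9 = 7
  -1 + 0 = -1
  -1 + 5 = 4
  -1 + 7 = 6
  -1 + 9 = 8
  0 + 5 = 5
  0 + 7 = 7
  0 + 9 = 9
  5 + 7 = 12
  5 + 9 = 14
  7 + 9 = 16
Collected distinct sums: {-3, -2, -1, 3, 4, 5, 6, 7, 8, 9, 12, 14, 16}
|A +̂ A| = 13
(Reference bound: |A +̂ A| ≥ 2|A| - 3 for |A| ≥ 2, with |A| = 6 giving ≥ 9.)

|A +̂ A| = 13


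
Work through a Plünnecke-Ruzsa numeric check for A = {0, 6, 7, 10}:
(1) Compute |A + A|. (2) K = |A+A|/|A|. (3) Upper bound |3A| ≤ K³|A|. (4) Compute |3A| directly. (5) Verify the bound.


|A| = 4.
Step 1: Compute A + A by enumerating all 16 pairs.
A + A = {0, 6, 7, 10, 12, 13, 14, 16, 17, 20}, so |A + A| = 10.
Step 2: Doubling constant K = |A + A|/|A| = 10/4 = 10/4 ≈ 2.5000.
Step 3: Plünnecke-Ruzsa gives |3A| ≤ K³·|A| = (2.5000)³ · 4 ≈ 62.5000.
Step 4: Compute 3A = A + A + A directly by enumerating all triples (a,b,c) ∈ A³; |3A| = 19.
Step 5: Check 19 ≤ 62.5000? Yes ✓.

K = 10/4, Plünnecke-Ruzsa bound K³|A| ≈ 62.5000, |3A| = 19, inequality holds.


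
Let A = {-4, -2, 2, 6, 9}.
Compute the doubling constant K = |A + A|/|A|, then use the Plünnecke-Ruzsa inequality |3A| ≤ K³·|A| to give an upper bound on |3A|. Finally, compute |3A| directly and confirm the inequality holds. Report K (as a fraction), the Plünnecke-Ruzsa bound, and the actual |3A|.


|A| = 5.
Step 1: Compute A + A by enumerating all 25 pairs.
A + A = {-8, -6, -4, -2, 0, 2, 4, 5, 7, 8, 11, 12, 15, 18}, so |A + A| = 14.
Step 2: Doubling constant K = |A + A|/|A| = 14/5 = 14/5 ≈ 2.8000.
Step 3: Plünnecke-Ruzsa gives |3A| ≤ K³·|A| = (2.8000)³ · 5 ≈ 109.7600.
Step 4: Compute 3A = A + A + A directly by enumerating all triples (a,b,c) ∈ A³; |3A| = 27.
Step 5: Check 27 ≤ 109.7600? Yes ✓.

K = 14/5, Plünnecke-Ruzsa bound K³|A| ≈ 109.7600, |3A| = 27, inequality holds.


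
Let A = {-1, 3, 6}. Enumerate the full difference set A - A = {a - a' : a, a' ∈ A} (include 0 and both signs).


A - A = {a - a' : a, a' ∈ A}.
Compute a - a' for each ordered pair (a, a'):
a = -1: -1--1=0, -1-3=-4, -1-6=-7
a = 3: 3--1=4, 3-3=0, 3-6=-3
a = 6: 6--1=7, 6-3=3, 6-6=0
Collecting distinct values (and noting 0 appears from a-a):
A - A = {-7, -4, -3, 0, 3, 4, 7}
|A - A| = 7

A - A = {-7, -4, -3, 0, 3, 4, 7}


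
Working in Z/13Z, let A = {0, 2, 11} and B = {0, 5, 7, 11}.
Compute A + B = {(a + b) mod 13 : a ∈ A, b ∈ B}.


Work in Z/13Z: reduce every sum a + b modulo 13.
Enumerate all 12 pairs:
a = 0: 0+0=0, 0+5=5, 0+7=7, 0+11=11
a = 2: 2+0=2, 2+5=7, 2+7=9, 2+11=0
a = 11: 11+0=11, 11+5=3, 11+7=5, 11+11=9
Distinct residues collected: {0, 2, 3, 5, 7, 9, 11}
|A + B| = 7 (out of 13 total residues).

A + B = {0, 2, 3, 5, 7, 9, 11}


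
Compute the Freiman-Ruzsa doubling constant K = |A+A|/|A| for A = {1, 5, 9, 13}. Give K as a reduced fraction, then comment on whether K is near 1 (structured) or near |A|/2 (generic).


|A| = 4.
Compute A + A by enumerating all 16 pairs.
A + A = {2, 6, 10, 14, 18, 22, 26}, so |A + A| = 7.
K = |A + A| / |A| = 7/4 (already in lowest terms) ≈ 1.7500.
Reference: AP of size 4 gives K = 7/4 ≈ 1.7500; a fully generic set of size 4 gives K ≈ 2.5000.

|A| = 4, |A + A| = 7, K = 7/4.


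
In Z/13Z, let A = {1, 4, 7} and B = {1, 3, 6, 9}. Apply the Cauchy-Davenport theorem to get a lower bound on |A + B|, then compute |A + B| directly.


Cauchy-Davenport: |A + B| ≥ min(p, |A| + |B| - 1) for A, B nonempty in Z/pZ.
|A| = 3, |B| = 4, p = 13.
CD lower bound = min(13, 3 + 4 - 1) = min(13, 6) = 6.
Compute A + B mod 13 directly:
a = 1: 1+1=2, 1+3=4, 1+6=7, 1+9=10
a = 4: 4+1=5, 4+3=7, 4+6=10, 4+9=0
a = 7: 7+1=8, 7+3=10, 7+6=0, 7+9=3
A + B = {0, 2, 3, 4, 5, 7, 8, 10}, so |A + B| = 8.
Verify: 8 ≥ 6? Yes ✓.

CD lower bound = 6, actual |A + B| = 8.


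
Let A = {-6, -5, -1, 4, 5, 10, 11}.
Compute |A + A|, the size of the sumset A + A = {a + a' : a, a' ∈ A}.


A + A = {a + a' : a, a' ∈ A}; |A| = 7.
General bounds: 2|A| - 1 ≤ |A + A| ≤ |A|(|A|+1)/2, i.e. 13 ≤ |A + A| ≤ 28.
Lower bound 2|A|-1 is attained iff A is an arithmetic progression.
Enumerate sums a + a' for a ≤ a' (symmetric, so this suffices):
a = -6: -6+-6=-12, -6+-5=-11, -6+-1=-7, -6+4=-2, -6+5=-1, -6+10=4, -6+11=5
a = -5: -5+-5=-10, -5+-1=-6, -5+4=-1, -5+5=0, -5+10=5, -5+11=6
a = -1: -1+-1=-2, -1+4=3, -1+5=4, -1+10=9, -1+11=10
a = 4: 4+4=8, 4+5=9, 4+10=14, 4+11=15
a = 5: 5+5=10, 5+10=15, 5+11=16
a = 10: 10+10=20, 10+11=21
a = 11: 11+11=22
Distinct sums: {-12, -11, -10, -7, -6, -2, -1, 0, 3, 4, 5, 6, 8, 9, 10, 14, 15, 16, 20, 21, 22}
|A + A| = 21

|A + A| = 21


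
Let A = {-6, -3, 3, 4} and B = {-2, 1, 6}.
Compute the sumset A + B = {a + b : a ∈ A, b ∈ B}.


A + B = {a + b : a ∈ A, b ∈ B}.
Enumerate all |A|·|B| = 4·3 = 12 pairs (a, b) and collect distinct sums.
a = -6: -6+-2=-8, -6+1=-5, -6+6=0
a = -3: -3+-2=-5, -3+1=-2, -3+6=3
a = 3: 3+-2=1, 3+1=4, 3+6=9
a = 4: 4+-2=2, 4+1=5, 4+6=10
Collecting distinct sums: A + B = {-8, -5, -2, 0, 1, 2, 3, 4, 5, 9, 10}
|A + B| = 11

A + B = {-8, -5, -2, 0, 1, 2, 3, 4, 5, 9, 10}


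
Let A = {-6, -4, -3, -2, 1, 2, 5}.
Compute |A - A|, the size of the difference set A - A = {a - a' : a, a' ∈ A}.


A - A = {a - a' : a, a' ∈ A}; |A| = 7.
Bounds: 2|A|-1 ≤ |A - A| ≤ |A|² - |A| + 1, i.e. 13 ≤ |A - A| ≤ 43.
Note: 0 ∈ A - A always (from a - a). The set is symmetric: if d ∈ A - A then -d ∈ A - A.
Enumerate nonzero differences d = a - a' with a > a' (then include -d):
Positive differences: {1, 2, 3, 4, 5, 6, 7, 8, 9, 11}
Full difference set: {0} ∪ (positive diffs) ∪ (negative diffs).
|A - A| = 1 + 2·10 = 21 (matches direct enumeration: 21).

|A - A| = 21


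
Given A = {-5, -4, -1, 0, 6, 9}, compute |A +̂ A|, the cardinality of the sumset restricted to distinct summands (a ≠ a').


Restricted sumset: A +̂ A = {a + a' : a ∈ A, a' ∈ A, a ≠ a'}.
Equivalently, take A + A and drop any sum 2a that is achievable ONLY as a + a for a ∈ A (i.e. sums representable only with equal summands).
Enumerate pairs (a, a') with a < a' (symmetric, so each unordered pair gives one sum; this covers all a ≠ a'):
  -5 + -4 = -9
  -5 + -1 = -6
  -5 + 0 = -5
  -5 + 6 = 1
  -5 + 9 = 4
  -4 + -1 = -5
  -4 + 0 = -4
  -4 + 6 = 2
  -4 + 9 = 5
  -1 + 0 = -1
  -1 + 6 = 5
  -1 + 9 = 8
  0 + 6 = 6
  0 + 9 = 9
  6 + 9 = 15
Collected distinct sums: {-9, -6, -5, -4, -1, 1, 2, 4, 5, 6, 8, 9, 15}
|A +̂ A| = 13
(Reference bound: |A +̂ A| ≥ 2|A| - 3 for |A| ≥ 2, with |A| = 6 giving ≥ 9.)

|A +̂ A| = 13


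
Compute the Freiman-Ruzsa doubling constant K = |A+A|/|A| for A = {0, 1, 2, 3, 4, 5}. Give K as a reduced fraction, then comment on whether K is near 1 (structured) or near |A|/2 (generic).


|A| = 6.
Compute A + A by enumerating all 36 pairs.
A + A = {0, 1, 2, 3, 4, 5, 6, 7, 8, 9, 10}, so |A + A| = 11.
K = |A + A| / |A| = 11/6 (already in lowest terms) ≈ 1.8333.
Reference: AP of size 6 gives K = 11/6 ≈ 1.8333; a fully generic set of size 6 gives K ≈ 3.5000.

|A| = 6, |A + A| = 11, K = 11/6.


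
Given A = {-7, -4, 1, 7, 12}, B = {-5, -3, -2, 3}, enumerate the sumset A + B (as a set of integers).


A + B = {a + b : a ∈ A, b ∈ B}.
Enumerate all |A|·|B| = 5·4 = 20 pairs (a, b) and collect distinct sums.
a = -7: -7+-5=-12, -7+-3=-10, -7+-2=-9, -7+3=-4
a = -4: -4+-5=-9, -4+-3=-7, -4+-2=-6, -4+3=-1
a = 1: 1+-5=-4, 1+-3=-2, 1+-2=-1, 1+3=4
a = 7: 7+-5=2, 7+-3=4, 7+-2=5, 7+3=10
a = 12: 12+-5=7, 12+-3=9, 12+-2=10, 12+3=15
Collecting distinct sums: A + B = {-12, -10, -9, -7, -6, -4, -2, -1, 2, 4, 5, 7, 9, 10, 15}
|A + B| = 15

A + B = {-12, -10, -9, -7, -6, -4, -2, -1, 2, 4, 5, 7, 9, 10, 15}


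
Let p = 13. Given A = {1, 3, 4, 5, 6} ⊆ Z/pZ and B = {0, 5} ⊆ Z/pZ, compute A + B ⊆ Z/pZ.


Work in Z/13Z: reduce every sum a + b modulo 13.
Enumerate all 10 pairs:
a = 1: 1+0=1, 1+5=6
a = 3: 3+0=3, 3+5=8
a = 4: 4+0=4, 4+5=9
a = 5: 5+0=5, 5+5=10
a = 6: 6+0=6, 6+5=11
Distinct residues collected: {1, 3, 4, 5, 6, 8, 9, 10, 11}
|A + B| = 9 (out of 13 total residues).

A + B = {1, 3, 4, 5, 6, 8, 9, 10, 11}


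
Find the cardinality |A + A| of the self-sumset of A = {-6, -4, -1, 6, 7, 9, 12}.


A + A = {a + a' : a, a' ∈ A}; |A| = 7.
General bounds: 2|A| - 1 ≤ |A + A| ≤ |A|(|A|+1)/2, i.e. 13 ≤ |A + A| ≤ 28.
Lower bound 2|A|-1 is attained iff A is an arithmetic progression.
Enumerate sums a + a' for a ≤ a' (symmetric, so this suffices):
a = -6: -6+-6=-12, -6+-4=-10, -6+-1=-7, -6+6=0, -6+7=1, -6+9=3, -6+12=6
a = -4: -4+-4=-8, -4+-1=-5, -4+6=2, -4+7=3, -4+9=5, -4+12=8
a = -1: -1+-1=-2, -1+6=5, -1+7=6, -1+9=8, -1+12=11
a = 6: 6+6=12, 6+7=13, 6+9=15, 6+12=18
a = 7: 7+7=14, 7+9=16, 7+12=19
a = 9: 9+9=18, 9+12=21
a = 12: 12+12=24
Distinct sums: {-12, -10, -8, -7, -5, -2, 0, 1, 2, 3, 5, 6, 8, 11, 12, 13, 14, 15, 16, 18, 19, 21, 24}
|A + A| = 23

|A + A| = 23


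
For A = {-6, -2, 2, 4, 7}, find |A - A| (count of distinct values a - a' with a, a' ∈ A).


A - A = {a - a' : a, a' ∈ A}; |A| = 5.
Bounds: 2|A|-1 ≤ |A - A| ≤ |A|² - |A| + 1, i.e. 9 ≤ |A - A| ≤ 21.
Note: 0 ∈ A - A always (from a - a). The set is symmetric: if d ∈ A - A then -d ∈ A - A.
Enumerate nonzero differences d = a - a' with a > a' (then include -d):
Positive differences: {2, 3, 4, 5, 6, 8, 9, 10, 13}
Full difference set: {0} ∪ (positive diffs) ∪ (negative diffs).
|A - A| = 1 + 2·9 = 19 (matches direct enumeration: 19).

|A - A| = 19


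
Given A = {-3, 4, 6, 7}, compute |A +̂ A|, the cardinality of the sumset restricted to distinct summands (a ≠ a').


Restricted sumset: A +̂ A = {a + a' : a ∈ A, a' ∈ A, a ≠ a'}.
Equivalently, take A + A and drop any sum 2a that is achievable ONLY as a + a for a ∈ A (i.e. sums representable only with equal summands).
Enumerate pairs (a, a') with a < a' (symmetric, so each unordered pair gives one sum; this covers all a ≠ a'):
  -3 + 4 = 1
  -3 + 6 = 3
  -3 + 7 = 4
  4 + 6 = 10
  4 + 7 = 11
  6 + 7 = 13
Collected distinct sums: {1, 3, 4, 10, 11, 13}
|A +̂ A| = 6
(Reference bound: |A +̂ A| ≥ 2|A| - 3 for |A| ≥ 2, with |A| = 4 giving ≥ 5.)

|A +̂ A| = 6


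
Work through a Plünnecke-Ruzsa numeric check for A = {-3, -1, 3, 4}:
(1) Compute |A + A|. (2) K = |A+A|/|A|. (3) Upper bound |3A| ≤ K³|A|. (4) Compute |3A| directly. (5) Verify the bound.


|A| = 4.
Step 1: Compute A + A by enumerating all 16 pairs.
A + A = {-6, -4, -2, 0, 1, 2, 3, 6, 7, 8}, so |A + A| = 10.
Step 2: Doubling constant K = |A + A|/|A| = 10/4 = 10/4 ≈ 2.5000.
Step 3: Plünnecke-Ruzsa gives |3A| ≤ K³·|A| = (2.5000)³ · 4 ≈ 62.5000.
Step 4: Compute 3A = A + A + A directly by enumerating all triples (a,b,c) ∈ A³; |3A| = 18.
Step 5: Check 18 ≤ 62.5000? Yes ✓.

K = 10/4, Plünnecke-Ruzsa bound K³|A| ≈ 62.5000, |3A| = 18, inequality holds.


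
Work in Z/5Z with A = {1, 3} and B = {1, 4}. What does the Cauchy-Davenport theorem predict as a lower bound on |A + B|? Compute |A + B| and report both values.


Cauchy-Davenport: |A + B| ≥ min(p, |A| + |B| - 1) for A, B nonempty in Z/pZ.
|A| = 2, |B| = 2, p = 5.
CD lower bound = min(5, 2 + 2 - 1) = min(5, 3) = 3.
Compute A + B mod 5 directly:
a = 1: 1+1=2, 1+4=0
a = 3: 3+1=4, 3+4=2
A + B = {0, 2, 4}, so |A + B| = 3.
Verify: 3 ≥ 3? Yes ✓.

CD lower bound = 3, actual |A + B| = 3.


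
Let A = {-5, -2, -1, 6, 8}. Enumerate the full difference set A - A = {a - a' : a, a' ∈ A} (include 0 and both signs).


A - A = {a - a' : a, a' ∈ A}.
Compute a - a' for each ordered pair (a, a'):
a = -5: -5--5=0, -5--2=-3, -5--1=-4, -5-6=-11, -5-8=-13
a = -2: -2--5=3, -2--2=0, -2--1=-1, -2-6=-8, -2-8=-10
a = -1: -1--5=4, -1--2=1, -1--1=0, -1-6=-7, -1-8=-9
a = 6: 6--5=11, 6--2=8, 6--1=7, 6-6=0, 6-8=-2
a = 8: 8--5=13, 8--2=10, 8--1=9, 8-6=2, 8-8=0
Collecting distinct values (and noting 0 appears from a-a):
A - A = {-13, -11, -10, -9, -8, -7, -4, -3, -2, -1, 0, 1, 2, 3, 4, 7, 8, 9, 10, 11, 13}
|A - A| = 21

A - A = {-13, -11, -10, -9, -8, -7, -4, -3, -2, -1, 0, 1, 2, 3, 4, 7, 8, 9, 10, 11, 13}


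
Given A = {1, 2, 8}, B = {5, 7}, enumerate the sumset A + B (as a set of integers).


A + B = {a + b : a ∈ A, b ∈ B}.
Enumerate all |A|·|B| = 3·2 = 6 pairs (a, b) and collect distinct sums.
a = 1: 1+5=6, 1+7=8
a = 2: 2+5=7, 2+7=9
a = 8: 8+5=13, 8+7=15
Collecting distinct sums: A + B = {6, 7, 8, 9, 13, 15}
|A + B| = 6

A + B = {6, 7, 8, 9, 13, 15}


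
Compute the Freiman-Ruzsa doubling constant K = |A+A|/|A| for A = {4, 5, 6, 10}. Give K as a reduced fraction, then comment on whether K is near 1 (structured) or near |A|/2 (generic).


|A| = 4.
Compute A + A by enumerating all 16 pairs.
A + A = {8, 9, 10, 11, 12, 14, 15, 16, 20}, so |A + A| = 9.
K = |A + A| / |A| = 9/4 (already in lowest terms) ≈ 2.2500.
Reference: AP of size 4 gives K = 7/4 ≈ 1.7500; a fully generic set of size 4 gives K ≈ 2.5000.

|A| = 4, |A + A| = 9, K = 9/4.


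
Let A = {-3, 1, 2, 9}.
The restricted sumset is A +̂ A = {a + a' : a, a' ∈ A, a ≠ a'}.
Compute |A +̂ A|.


Restricted sumset: A +̂ A = {a + a' : a ∈ A, a' ∈ A, a ≠ a'}.
Equivalently, take A + A and drop any sum 2a that is achievable ONLY as a + a for a ∈ A (i.e. sums representable only with equal summands).
Enumerate pairs (a, a') with a < a' (symmetric, so each unordered pair gives one sum; this covers all a ≠ a'):
  -3 + 1 = -2
  -3 + 2 = -1
  -3 + 9 = 6
  1 + 2 = 3
  1 + 9 = 10
  2 + 9 = 11
Collected distinct sums: {-2, -1, 3, 6, 10, 11}
|A +̂ A| = 6
(Reference bound: |A +̂ A| ≥ 2|A| - 3 for |A| ≥ 2, with |A| = 4 giving ≥ 5.)

|A +̂ A| = 6


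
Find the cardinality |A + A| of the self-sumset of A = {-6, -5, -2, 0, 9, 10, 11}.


A + A = {a + a' : a, a' ∈ A}; |A| = 7.
General bounds: 2|A| - 1 ≤ |A + A| ≤ |A|(|A|+1)/2, i.e. 13 ≤ |A + A| ≤ 28.
Lower bound 2|A|-1 is attained iff A is an arithmetic progression.
Enumerate sums a + a' for a ≤ a' (symmetric, so this suffices):
a = -6: -6+-6=-12, -6+-5=-11, -6+-2=-8, -6+0=-6, -6+9=3, -6+10=4, -6+11=5
a = -5: -5+-5=-10, -5+-2=-7, -5+0=-5, -5+9=4, -5+10=5, -5+11=6
a = -2: -2+-2=-4, -2+0=-2, -2+9=7, -2+10=8, -2+11=9
a = 0: 0+0=0, 0+9=9, 0+10=10, 0+11=11
a = 9: 9+9=18, 9+10=19, 9+11=20
a = 10: 10+10=20, 10+11=21
a = 11: 11+11=22
Distinct sums: {-12, -11, -10, -8, -7, -6, -5, -4, -2, 0, 3, 4, 5, 6, 7, 8, 9, 10, 11, 18, 19, 20, 21, 22}
|A + A| = 24

|A + A| = 24


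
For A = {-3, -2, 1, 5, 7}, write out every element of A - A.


A - A = {a - a' : a, a' ∈ A}.
Compute a - a' for each ordered pair (a, a'):
a = -3: -3--3=0, -3--2=-1, -3-1=-4, -3-5=-8, -3-7=-10
a = -2: -2--3=1, -2--2=0, -2-1=-3, -2-5=-7, -2-7=-9
a = 1: 1--3=4, 1--2=3, 1-1=0, 1-5=-4, 1-7=-6
a = 5: 5--3=8, 5--2=7, 5-1=4, 5-5=0, 5-7=-2
a = 7: 7--3=10, 7--2=9, 7-1=6, 7-5=2, 7-7=0
Collecting distinct values (and noting 0 appears from a-a):
A - A = {-10, -9, -8, -7, -6, -4, -3, -2, -1, 0, 1, 2, 3, 4, 6, 7, 8, 9, 10}
|A - A| = 19

A - A = {-10, -9, -8, -7, -6, -4, -3, -2, -1, 0, 1, 2, 3, 4, 6, 7, 8, 9, 10}


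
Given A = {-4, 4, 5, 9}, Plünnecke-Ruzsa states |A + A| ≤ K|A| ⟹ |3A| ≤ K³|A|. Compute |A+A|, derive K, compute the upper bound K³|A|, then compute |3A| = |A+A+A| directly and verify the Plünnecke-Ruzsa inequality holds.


|A| = 4.
Step 1: Compute A + A by enumerating all 16 pairs.
A + A = {-8, 0, 1, 5, 8, 9, 10, 13, 14, 18}, so |A + A| = 10.
Step 2: Doubling constant K = |A + A|/|A| = 10/4 = 10/4 ≈ 2.5000.
Step 3: Plünnecke-Ruzsa gives |3A| ≤ K³·|A| = (2.5000)³ · 4 ≈ 62.5000.
Step 4: Compute 3A = A + A + A directly by enumerating all triples (a,b,c) ∈ A³; |3A| = 19.
Step 5: Check 19 ≤ 62.5000? Yes ✓.

K = 10/4, Plünnecke-Ruzsa bound K³|A| ≈ 62.5000, |3A| = 19, inequality holds.


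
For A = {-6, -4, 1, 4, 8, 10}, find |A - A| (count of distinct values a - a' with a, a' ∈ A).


A - A = {a - a' : a, a' ∈ A}; |A| = 6.
Bounds: 2|A|-1 ≤ |A - A| ≤ |A|² - |A| + 1, i.e. 11 ≤ |A - A| ≤ 31.
Note: 0 ∈ A - A always (from a - a). The set is symmetric: if d ∈ A - A then -d ∈ A - A.
Enumerate nonzero differences d = a - a' with a > a' (then include -d):
Positive differences: {2, 3, 4, 5, 6, 7, 8, 9, 10, 12, 14, 16}
Full difference set: {0} ∪ (positive diffs) ∪ (negative diffs).
|A - A| = 1 + 2·12 = 25 (matches direct enumeration: 25).

|A - A| = 25


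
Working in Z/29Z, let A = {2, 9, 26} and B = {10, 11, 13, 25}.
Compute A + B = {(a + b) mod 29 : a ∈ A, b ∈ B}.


Work in Z/29Z: reduce every sum a + b modulo 29.
Enumerate all 12 pairs:
a = 2: 2+10=12, 2+11=13, 2+13=15, 2+25=27
a = 9: 9+10=19, 9+11=20, 9+13=22, 9+25=5
a = 26: 26+10=7, 26+11=8, 26+13=10, 26+25=22
Distinct residues collected: {5, 7, 8, 10, 12, 13, 15, 19, 20, 22, 27}
|A + B| = 11 (out of 29 total residues).

A + B = {5, 7, 8, 10, 12, 13, 15, 19, 20, 22, 27}


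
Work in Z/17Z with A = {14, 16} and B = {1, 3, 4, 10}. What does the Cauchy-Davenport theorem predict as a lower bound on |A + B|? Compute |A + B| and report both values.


Cauchy-Davenport: |A + B| ≥ min(p, |A| + |B| - 1) for A, B nonempty in Z/pZ.
|A| = 2, |B| = 4, p = 17.
CD lower bound = min(17, 2 + 4 - 1) = min(17, 5) = 5.
Compute A + B mod 17 directly:
a = 14: 14+1=15, 14+3=0, 14+4=1, 14+10=7
a = 16: 16+1=0, 16+3=2, 16+4=3, 16+10=9
A + B = {0, 1, 2, 3, 7, 9, 15}, so |A + B| = 7.
Verify: 7 ≥ 5? Yes ✓.

CD lower bound = 5, actual |A + B| = 7.


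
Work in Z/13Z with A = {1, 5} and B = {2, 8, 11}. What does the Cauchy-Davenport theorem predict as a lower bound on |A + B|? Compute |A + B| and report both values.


Cauchy-Davenport: |A + B| ≥ min(p, |A| + |B| - 1) for A, B nonempty in Z/pZ.
|A| = 2, |B| = 3, p = 13.
CD lower bound = min(13, 2 + 3 - 1) = min(13, 4) = 4.
Compute A + B mod 13 directly:
a = 1: 1+2=3, 1+8=9, 1+11=12
a = 5: 5+2=7, 5+8=0, 5+11=3
A + B = {0, 3, 7, 9, 12}, so |A + B| = 5.
Verify: 5 ≥ 4? Yes ✓.

CD lower bound = 4, actual |A + B| = 5.


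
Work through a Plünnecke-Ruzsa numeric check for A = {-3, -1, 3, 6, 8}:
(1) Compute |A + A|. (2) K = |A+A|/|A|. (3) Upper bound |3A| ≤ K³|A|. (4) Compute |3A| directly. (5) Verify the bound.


|A| = 5.
Step 1: Compute A + A by enumerating all 25 pairs.
A + A = {-6, -4, -2, 0, 2, 3, 5, 6, 7, 9, 11, 12, 14, 16}, so |A + A| = 14.
Step 2: Doubling constant K = |A + A|/|A| = 14/5 = 14/5 ≈ 2.8000.
Step 3: Plünnecke-Ruzsa gives |3A| ≤ K³·|A| = (2.8000)³ · 5 ≈ 109.7600.
Step 4: Compute 3A = A + A + A directly by enumerating all triples (a,b,c) ∈ A³; |3A| = 26.
Step 5: Check 26 ≤ 109.7600? Yes ✓.

K = 14/5, Plünnecke-Ruzsa bound K³|A| ≈ 109.7600, |3A| = 26, inequality holds.


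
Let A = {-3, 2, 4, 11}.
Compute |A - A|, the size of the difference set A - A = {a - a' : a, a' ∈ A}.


A - A = {a - a' : a, a' ∈ A}; |A| = 4.
Bounds: 2|A|-1 ≤ |A - A| ≤ |A|² - |A| + 1, i.e. 7 ≤ |A - A| ≤ 13.
Note: 0 ∈ A - A always (from a - a). The set is symmetric: if d ∈ A - A then -d ∈ A - A.
Enumerate nonzero differences d = a - a' with a > a' (then include -d):
Positive differences: {2, 5, 7, 9, 14}
Full difference set: {0} ∪ (positive diffs) ∪ (negative diffs).
|A - A| = 1 + 2·5 = 11 (matches direct enumeration: 11).

|A - A| = 11


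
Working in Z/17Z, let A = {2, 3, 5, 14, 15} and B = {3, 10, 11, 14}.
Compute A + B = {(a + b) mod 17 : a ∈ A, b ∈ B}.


Work in Z/17Z: reduce every sum a + b modulo 17.
Enumerate all 20 pairs:
a = 2: 2+3=5, 2+10=12, 2+11=13, 2+14=16
a = 3: 3+3=6, 3+10=13, 3+11=14, 3+14=0
a = 5: 5+3=8, 5+10=15, 5+11=16, 5+14=2
a = 14: 14+3=0, 14+10=7, 14+11=8, 14+14=11
a = 15: 15+3=1, 15+10=8, 15+11=9, 15+14=12
Distinct residues collected: {0, 1, 2, 5, 6, 7, 8, 9, 11, 12, 13, 14, 15, 16}
|A + B| = 14 (out of 17 total residues).

A + B = {0, 1, 2, 5, 6, 7, 8, 9, 11, 12, 13, 14, 15, 16}


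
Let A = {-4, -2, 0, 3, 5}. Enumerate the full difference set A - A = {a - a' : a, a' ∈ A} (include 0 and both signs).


A - A = {a - a' : a, a' ∈ A}.
Compute a - a' for each ordered pair (a, a'):
a = -4: -4--4=0, -4--2=-2, -4-0=-4, -4-3=-7, -4-5=-9
a = -2: -2--4=2, -2--2=0, -2-0=-2, -2-3=-5, -2-5=-7
a = 0: 0--4=4, 0--2=2, 0-0=0, 0-3=-3, 0-5=-5
a = 3: 3--4=7, 3--2=5, 3-0=3, 3-3=0, 3-5=-2
a = 5: 5--4=9, 5--2=7, 5-0=5, 5-3=2, 5-5=0
Collecting distinct values (and noting 0 appears from a-a):
A - A = {-9, -7, -5, -4, -3, -2, 0, 2, 3, 4, 5, 7, 9}
|A - A| = 13

A - A = {-9, -7, -5, -4, -3, -2, 0, 2, 3, 4, 5, 7, 9}


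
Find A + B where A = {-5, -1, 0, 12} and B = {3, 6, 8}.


A + B = {a + b : a ∈ A, b ∈ B}.
Enumerate all |A|·|B| = 4·3 = 12 pairs (a, b) and collect distinct sums.
a = -5: -5+3=-2, -5+6=1, -5+8=3
a = -1: -1+3=2, -1+6=5, -1+8=7
a = 0: 0+3=3, 0+6=6, 0+8=8
a = 12: 12+3=15, 12+6=18, 12+8=20
Collecting distinct sums: A + B = {-2, 1, 2, 3, 5, 6, 7, 8, 15, 18, 20}
|A + B| = 11

A + B = {-2, 1, 2, 3, 5, 6, 7, 8, 15, 18, 20}


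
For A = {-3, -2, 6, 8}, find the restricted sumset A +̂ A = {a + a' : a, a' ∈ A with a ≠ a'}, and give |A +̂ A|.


Restricted sumset: A +̂ A = {a + a' : a ∈ A, a' ∈ A, a ≠ a'}.
Equivalently, take A + A and drop any sum 2a that is achievable ONLY as a + a for a ∈ A (i.e. sums representable only with equal summands).
Enumerate pairs (a, a') with a < a' (symmetric, so each unordered pair gives one sum; this covers all a ≠ a'):
  -3 + -2 = -5
  -3 + 6 = 3
  -3 + 8 = 5
  -2 + 6 = 4
  -2 + 8 = 6
  6 + 8 = 14
Collected distinct sums: {-5, 3, 4, 5, 6, 14}
|A +̂ A| = 6
(Reference bound: |A +̂ A| ≥ 2|A| - 3 for |A| ≥ 2, with |A| = 4 giving ≥ 5.)

|A +̂ A| = 6


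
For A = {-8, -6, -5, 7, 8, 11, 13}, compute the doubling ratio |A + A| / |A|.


|A| = 7.
Compute A + A by enumerating all 49 pairs.
A + A = {-16, -14, -13, -12, -11, -10, -1, 0, 1, 2, 3, 5, 6, 7, 8, 14, 15, 16, 18, 19, 20, 21, 22, 24, 26}, so |A + A| = 25.
K = |A + A| / |A| = 25/7 (already in lowest terms) ≈ 3.5714.
Reference: AP of size 7 gives K = 13/7 ≈ 1.8571; a fully generic set of size 7 gives K ≈ 4.0000.

|A| = 7, |A + A| = 25, K = 25/7.


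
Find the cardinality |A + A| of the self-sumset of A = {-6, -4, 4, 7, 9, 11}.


A + A = {a + a' : a, a' ∈ A}; |A| = 6.
General bounds: 2|A| - 1 ≤ |A + A| ≤ |A|(|A|+1)/2, i.e. 11 ≤ |A + A| ≤ 21.
Lower bound 2|A|-1 is attained iff A is an arithmetic progression.
Enumerate sums a + a' for a ≤ a' (symmetric, so this suffices):
a = -6: -6+-6=-12, -6+-4=-10, -6+4=-2, -6+7=1, -6+9=3, -6+11=5
a = -4: -4+-4=-8, -4+4=0, -4+7=3, -4+9=5, -4+11=7
a = 4: 4+4=8, 4+7=11, 4+9=13, 4+11=15
a = 7: 7+7=14, 7+9=16, 7+11=18
a = 9: 9+9=18, 9+11=20
a = 11: 11+11=22
Distinct sums: {-12, -10, -8, -2, 0, 1, 3, 5, 7, 8, 11, 13, 14, 15, 16, 18, 20, 22}
|A + A| = 18

|A + A| = 18


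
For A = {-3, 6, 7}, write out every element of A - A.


A - A = {a - a' : a, a' ∈ A}.
Compute a - a' for each ordered pair (a, a'):
a = -3: -3--3=0, -3-6=-9, -3-7=-10
a = 6: 6--3=9, 6-6=0, 6-7=-1
a = 7: 7--3=10, 7-6=1, 7-7=0
Collecting distinct values (and noting 0 appears from a-a):
A - A = {-10, -9, -1, 0, 1, 9, 10}
|A - A| = 7

A - A = {-10, -9, -1, 0, 1, 9, 10}


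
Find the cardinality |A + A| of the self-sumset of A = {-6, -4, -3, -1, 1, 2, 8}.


A + A = {a + a' : a, a' ∈ A}; |A| = 7.
General bounds: 2|A| - 1 ≤ |A + A| ≤ |A|(|A|+1)/2, i.e. 13 ≤ |A + A| ≤ 28.
Lower bound 2|A|-1 is attained iff A is an arithmetic progression.
Enumerate sums a + a' for a ≤ a' (symmetric, so this suffices):
a = -6: -6+-6=-12, -6+-4=-10, -6+-3=-9, -6+-1=-7, -6+1=-5, -6+2=-4, -6+8=2
a = -4: -4+-4=-8, -4+-3=-7, -4+-1=-5, -4+1=-3, -4+2=-2, -4+8=4
a = -3: -3+-3=-6, -3+-1=-4, -3+1=-2, -3+2=-1, -3+8=5
a = -1: -1+-1=-2, -1+1=0, -1+2=1, -1+8=7
a = 1: 1+1=2, 1+2=3, 1+8=9
a = 2: 2+2=4, 2+8=10
a = 8: 8+8=16
Distinct sums: {-12, -10, -9, -8, -7, -6, -5, -4, -3, -2, -1, 0, 1, 2, 3, 4, 5, 7, 9, 10, 16}
|A + A| = 21

|A + A| = 21


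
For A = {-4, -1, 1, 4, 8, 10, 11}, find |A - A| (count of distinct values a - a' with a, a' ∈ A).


A - A = {a - a' : a, a' ∈ A}; |A| = 7.
Bounds: 2|A|-1 ≤ |A - A| ≤ |A|² - |A| + 1, i.e. 13 ≤ |A - A| ≤ 43.
Note: 0 ∈ A - A always (from a - a). The set is symmetric: if d ∈ A - A then -d ∈ A - A.
Enumerate nonzero differences d = a - a' with a > a' (then include -d):
Positive differences: {1, 2, 3, 4, 5, 6, 7, 8, 9, 10, 11, 12, 14, 15}
Full difference set: {0} ∪ (positive diffs) ∪ (negative diffs).
|A - A| = 1 + 2·14 = 29 (matches direct enumeration: 29).

|A - A| = 29


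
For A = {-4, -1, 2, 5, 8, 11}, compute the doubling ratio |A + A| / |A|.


|A| = 6.
Compute A + A by enumerating all 36 pairs.
A + A = {-8, -5, -2, 1, 4, 7, 10, 13, 16, 19, 22}, so |A + A| = 11.
K = |A + A| / |A| = 11/6 (already in lowest terms) ≈ 1.8333.
Reference: AP of size 6 gives K = 11/6 ≈ 1.8333; a fully generic set of size 6 gives K ≈ 3.5000.

|A| = 6, |A + A| = 11, K = 11/6.


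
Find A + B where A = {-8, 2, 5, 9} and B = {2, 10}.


A + B = {a + b : a ∈ A, b ∈ B}.
Enumerate all |A|·|B| = 4·2 = 8 pairs (a, b) and collect distinct sums.
a = -8: -8+2=-6, -8+10=2
a = 2: 2+2=4, 2+10=12
a = 5: 5+2=7, 5+10=15
a = 9: 9+2=11, 9+10=19
Collecting distinct sums: A + B = {-6, 2, 4, 7, 11, 12, 15, 19}
|A + B| = 8

A + B = {-6, 2, 4, 7, 11, 12, 15, 19}


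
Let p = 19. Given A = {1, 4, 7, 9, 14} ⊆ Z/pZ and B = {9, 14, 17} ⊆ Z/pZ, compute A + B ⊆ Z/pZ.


Work in Z/19Z: reduce every sum a + b modulo 19.
Enumerate all 15 pairs:
a = 1: 1+9=10, 1+14=15, 1+17=18
a = 4: 4+9=13, 4+14=18, 4+17=2
a = 7: 7+9=16, 7+14=2, 7+17=5
a = 9: 9+9=18, 9+14=4, 9+17=7
a = 14: 14+9=4, 14+14=9, 14+17=12
Distinct residues collected: {2, 4, 5, 7, 9, 10, 12, 13, 15, 16, 18}
|A + B| = 11 (out of 19 total residues).

A + B = {2, 4, 5, 7, 9, 10, 12, 13, 15, 16, 18}


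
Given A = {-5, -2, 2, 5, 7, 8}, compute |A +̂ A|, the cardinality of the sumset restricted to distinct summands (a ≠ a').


Restricted sumset: A +̂ A = {a + a' : a ∈ A, a' ∈ A, a ≠ a'}.
Equivalently, take A + A and drop any sum 2a that is achievable ONLY as a + a for a ∈ A (i.e. sums representable only with equal summands).
Enumerate pairs (a, a') with a < a' (symmetric, so each unordered pair gives one sum; this covers all a ≠ a'):
  -5 + -2 = -7
  -5 + 2 = -3
  -5 + 5 = 0
  -5 + 7 = 2
  -5 + 8 = 3
  -2 + 2 = 0
  -2 + 5 = 3
  -2 + 7 = 5
  -2 + 8 = 6
  2 + 5 = 7
  2 + 7 = 9
  2 + 8 = 10
  5 + 7 = 12
  5 + 8 = 13
  7 + 8 = 15
Collected distinct sums: {-7, -3, 0, 2, 3, 5, 6, 7, 9, 10, 12, 13, 15}
|A +̂ A| = 13
(Reference bound: |A +̂ A| ≥ 2|A| - 3 for |A| ≥ 2, with |A| = 6 giving ≥ 9.)

|A +̂ A| = 13


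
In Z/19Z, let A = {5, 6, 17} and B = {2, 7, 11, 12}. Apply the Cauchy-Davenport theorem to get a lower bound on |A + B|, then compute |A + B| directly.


Cauchy-Davenport: |A + B| ≥ min(p, |A| + |B| - 1) for A, B nonempty in Z/pZ.
|A| = 3, |B| = 4, p = 19.
CD lower bound = min(19, 3 + 4 - 1) = min(19, 6) = 6.
Compute A + B mod 19 directly:
a = 5: 5+2=7, 5+7=12, 5+11=16, 5+12=17
a = 6: 6+2=8, 6+7=13, 6+11=17, 6+12=18
a = 17: 17+2=0, 17+7=5, 17+11=9, 17+12=10
A + B = {0, 5, 7, 8, 9, 10, 12, 13, 16, 17, 18}, so |A + B| = 11.
Verify: 11 ≥ 6? Yes ✓.

CD lower bound = 6, actual |A + B| = 11.


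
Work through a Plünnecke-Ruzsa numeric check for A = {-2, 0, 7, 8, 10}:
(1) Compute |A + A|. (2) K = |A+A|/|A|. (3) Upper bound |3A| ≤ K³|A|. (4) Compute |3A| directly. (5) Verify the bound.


|A| = 5.
Step 1: Compute A + A by enumerating all 25 pairs.
A + A = {-4, -2, 0, 5, 6, 7, 8, 10, 14, 15, 16, 17, 18, 20}, so |A + A| = 14.
Step 2: Doubling constant K = |A + A|/|A| = 14/5 = 14/5 ≈ 2.8000.
Step 3: Plünnecke-Ruzsa gives |3A| ≤ K³·|A| = (2.8000)³ · 5 ≈ 109.7600.
Step 4: Compute 3A = A + A + A directly by enumerating all triples (a,b,c) ∈ A³; |3A| = 28.
Step 5: Check 28 ≤ 109.7600? Yes ✓.

K = 14/5, Plünnecke-Ruzsa bound K³|A| ≈ 109.7600, |3A| = 28, inequality holds.


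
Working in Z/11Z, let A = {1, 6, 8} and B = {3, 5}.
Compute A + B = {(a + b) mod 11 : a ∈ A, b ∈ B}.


Work in Z/11Z: reduce every sum a + b modulo 11.
Enumerate all 6 pairs:
a = 1: 1+3=4, 1+5=6
a = 6: 6+3=9, 6+5=0
a = 8: 8+3=0, 8+5=2
Distinct residues collected: {0, 2, 4, 6, 9}
|A + B| = 5 (out of 11 total residues).

A + B = {0, 2, 4, 6, 9}


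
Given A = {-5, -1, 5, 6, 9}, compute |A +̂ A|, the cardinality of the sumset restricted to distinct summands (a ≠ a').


Restricted sumset: A +̂ A = {a + a' : a ∈ A, a' ∈ A, a ≠ a'}.
Equivalently, take A + A and drop any sum 2a that is achievable ONLY as a + a for a ∈ A (i.e. sums representable only with equal summands).
Enumerate pairs (a, a') with a < a' (symmetric, so each unordered pair gives one sum; this covers all a ≠ a'):
  -5 + -1 = -6
  -5 + 5 = 0
  -5 + 6 = 1
  -5 + 9 = 4
  -1 + 5 = 4
  -1 + 6 = 5
  -1 + 9 = 8
  5 + 6 = 11
  5 + 9 = 14
  6 + 9 = 15
Collected distinct sums: {-6, 0, 1, 4, 5, 8, 11, 14, 15}
|A +̂ A| = 9
(Reference bound: |A +̂ A| ≥ 2|A| - 3 for |A| ≥ 2, with |A| = 5 giving ≥ 7.)

|A +̂ A| = 9


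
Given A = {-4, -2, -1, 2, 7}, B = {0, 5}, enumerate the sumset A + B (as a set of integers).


A + B = {a + b : a ∈ A, b ∈ B}.
Enumerate all |A|·|B| = 5·2 = 10 pairs (a, b) and collect distinct sums.
a = -4: -4+0=-4, -4+5=1
a = -2: -2+0=-2, -2+5=3
a = -1: -1+0=-1, -1+5=4
a = 2: 2+0=2, 2+5=7
a = 7: 7+0=7, 7+5=12
Collecting distinct sums: A + B = {-4, -2, -1, 1, 2, 3, 4, 7, 12}
|A + B| = 9

A + B = {-4, -2, -1, 1, 2, 3, 4, 7, 12}


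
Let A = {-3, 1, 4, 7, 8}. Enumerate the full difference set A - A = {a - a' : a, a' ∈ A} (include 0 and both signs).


A - A = {a - a' : a, a' ∈ A}.
Compute a - a' for each ordered pair (a, a'):
a = -3: -3--3=0, -3-1=-4, -3-4=-7, -3-7=-10, -3-8=-11
a = 1: 1--3=4, 1-1=0, 1-4=-3, 1-7=-6, 1-8=-7
a = 4: 4--3=7, 4-1=3, 4-4=0, 4-7=-3, 4-8=-4
a = 7: 7--3=10, 7-1=6, 7-4=3, 7-7=0, 7-8=-1
a = 8: 8--3=11, 8-1=7, 8-4=4, 8-7=1, 8-8=0
Collecting distinct values (and noting 0 appears from a-a):
A - A = {-11, -10, -7, -6, -4, -3, -1, 0, 1, 3, 4, 6, 7, 10, 11}
|A - A| = 15

A - A = {-11, -10, -7, -6, -4, -3, -1, 0, 1, 3, 4, 6, 7, 10, 11}


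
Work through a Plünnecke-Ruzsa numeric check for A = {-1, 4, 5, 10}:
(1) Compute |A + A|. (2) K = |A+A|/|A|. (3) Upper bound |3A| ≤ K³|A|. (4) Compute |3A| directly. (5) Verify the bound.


|A| = 4.
Step 1: Compute A + A by enumerating all 16 pairs.
A + A = {-2, 3, 4, 8, 9, 10, 14, 15, 20}, so |A + A| = 9.
Step 2: Doubling constant K = |A + A|/|A| = 9/4 = 9/4 ≈ 2.2500.
Step 3: Plünnecke-Ruzsa gives |3A| ≤ K³·|A| = (2.2500)³ · 4 ≈ 45.5625.
Step 4: Compute 3A = A + A + A directly by enumerating all triples (a,b,c) ∈ A³; |3A| = 16.
Step 5: Check 16 ≤ 45.5625? Yes ✓.

K = 9/4, Plünnecke-Ruzsa bound K³|A| ≈ 45.5625, |3A| = 16, inequality holds.


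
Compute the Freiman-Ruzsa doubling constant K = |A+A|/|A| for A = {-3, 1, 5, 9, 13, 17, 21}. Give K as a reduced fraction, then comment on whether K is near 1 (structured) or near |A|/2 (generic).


|A| = 7.
Compute A + A by enumerating all 49 pairs.
A + A = {-6, -2, 2, 6, 10, 14, 18, 22, 26, 30, 34, 38, 42}, so |A + A| = 13.
K = |A + A| / |A| = 13/7 (already in lowest terms) ≈ 1.8571.
Reference: AP of size 7 gives K = 13/7 ≈ 1.8571; a fully generic set of size 7 gives K ≈ 4.0000.

|A| = 7, |A + A| = 13, K = 13/7.


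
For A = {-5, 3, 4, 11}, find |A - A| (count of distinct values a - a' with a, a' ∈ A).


A - A = {a - a' : a, a' ∈ A}; |A| = 4.
Bounds: 2|A|-1 ≤ |A - A| ≤ |A|² - |A| + 1, i.e. 7 ≤ |A - A| ≤ 13.
Note: 0 ∈ A - A always (from a - a). The set is symmetric: if d ∈ A - A then -d ∈ A - A.
Enumerate nonzero differences d = a - a' with a > a' (then include -d):
Positive differences: {1, 7, 8, 9, 16}
Full difference set: {0} ∪ (positive diffs) ∪ (negative diffs).
|A - A| = 1 + 2·5 = 11 (matches direct enumeration: 11).

|A - A| = 11


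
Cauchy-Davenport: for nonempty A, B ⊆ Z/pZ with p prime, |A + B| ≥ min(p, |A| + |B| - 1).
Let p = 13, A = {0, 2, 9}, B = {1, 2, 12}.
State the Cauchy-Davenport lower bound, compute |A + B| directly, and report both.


Cauchy-Davenport: |A + B| ≥ min(p, |A| + |B| - 1) for A, B nonempty in Z/pZ.
|A| = 3, |B| = 3, p = 13.
CD lower bound = min(13, 3 + 3 - 1) = min(13, 5) = 5.
Compute A + B mod 13 directly:
a = 0: 0+1=1, 0+2=2, 0+12=12
a = 2: 2+1=3, 2+2=4, 2+12=1
a = 9: 9+1=10, 9+2=11, 9+12=8
A + B = {1, 2, 3, 4, 8, 10, 11, 12}, so |A + B| = 8.
Verify: 8 ≥ 5? Yes ✓.

CD lower bound = 5, actual |A + B| = 8.


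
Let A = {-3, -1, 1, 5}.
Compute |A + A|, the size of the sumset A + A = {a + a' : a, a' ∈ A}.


A + A = {a + a' : a, a' ∈ A}; |A| = 4.
General bounds: 2|A| - 1 ≤ |A + A| ≤ |A|(|A|+1)/2, i.e. 7 ≤ |A + A| ≤ 10.
Lower bound 2|A|-1 is attained iff A is an arithmetic progression.
Enumerate sums a + a' for a ≤ a' (symmetric, so this suffices):
a = -3: -3+-3=-6, -3+-1=-4, -3+1=-2, -3+5=2
a = -1: -1+-1=-2, -1+1=0, -1+5=4
a = 1: 1+1=2, 1+5=6
a = 5: 5+5=10
Distinct sums: {-6, -4, -2, 0, 2, 4, 6, 10}
|A + A| = 8

|A + A| = 8


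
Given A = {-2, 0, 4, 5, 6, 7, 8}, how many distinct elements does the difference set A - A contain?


A - A = {a - a' : a, a' ∈ A}; |A| = 7.
Bounds: 2|A|-1 ≤ |A - A| ≤ |A|² - |A| + 1, i.e. 13 ≤ |A - A| ≤ 43.
Note: 0 ∈ A - A always (from a - a). The set is symmetric: if d ∈ A - A then -d ∈ A - A.
Enumerate nonzero differences d = a - a' with a > a' (then include -d):
Positive differences: {1, 2, 3, 4, 5, 6, 7, 8, 9, 10}
Full difference set: {0} ∪ (positive diffs) ∪ (negative diffs).
|A - A| = 1 + 2·10 = 21 (matches direct enumeration: 21).

|A - A| = 21


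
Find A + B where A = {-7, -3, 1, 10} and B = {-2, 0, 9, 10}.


A + B = {a + b : a ∈ A, b ∈ B}.
Enumerate all |A|·|B| = 4·4 = 16 pairs (a, b) and collect distinct sums.
a = -7: -7+-2=-9, -7+0=-7, -7+9=2, -7+10=3
a = -3: -3+-2=-5, -3+0=-3, -3+9=6, -3+10=7
a = 1: 1+-2=-1, 1+0=1, 1+9=10, 1+10=11
a = 10: 10+-2=8, 10+0=10, 10+9=19, 10+10=20
Collecting distinct sums: A + B = {-9, -7, -5, -3, -1, 1, 2, 3, 6, 7, 8, 10, 11, 19, 20}
|A + B| = 15

A + B = {-9, -7, -5, -3, -1, 1, 2, 3, 6, 7, 8, 10, 11, 19, 20}


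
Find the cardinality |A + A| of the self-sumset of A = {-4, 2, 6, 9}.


A + A = {a + a' : a, a' ∈ A}; |A| = 4.
General bounds: 2|A| - 1 ≤ |A + A| ≤ |A|(|A|+1)/2, i.e. 7 ≤ |A + A| ≤ 10.
Lower bound 2|A|-1 is attained iff A is an arithmetic progression.
Enumerate sums a + a' for a ≤ a' (symmetric, so this suffices):
a = -4: -4+-4=-8, -4+2=-2, -4+6=2, -4+9=5
a = 2: 2+2=4, 2+6=8, 2+9=11
a = 6: 6+6=12, 6+9=15
a = 9: 9+9=18
Distinct sums: {-8, -2, 2, 4, 5, 8, 11, 12, 15, 18}
|A + A| = 10

|A + A| = 10


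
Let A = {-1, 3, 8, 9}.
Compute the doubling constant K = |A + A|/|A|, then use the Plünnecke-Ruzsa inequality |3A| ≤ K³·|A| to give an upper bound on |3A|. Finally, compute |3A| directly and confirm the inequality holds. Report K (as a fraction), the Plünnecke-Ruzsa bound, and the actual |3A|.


|A| = 4.
Step 1: Compute A + A by enumerating all 16 pairs.
A + A = {-2, 2, 6, 7, 8, 11, 12, 16, 17, 18}, so |A + A| = 10.
Step 2: Doubling constant K = |A + A|/|A| = 10/4 = 10/4 ≈ 2.5000.
Step 3: Plünnecke-Ruzsa gives |3A| ≤ K³·|A| = (2.5000)³ · 4 ≈ 62.5000.
Step 4: Compute 3A = A + A + A directly by enumerating all triples (a,b,c) ∈ A³; |3A| = 19.
Step 5: Check 19 ≤ 62.5000? Yes ✓.

K = 10/4, Plünnecke-Ruzsa bound K³|A| ≈ 62.5000, |3A| = 19, inequality holds.


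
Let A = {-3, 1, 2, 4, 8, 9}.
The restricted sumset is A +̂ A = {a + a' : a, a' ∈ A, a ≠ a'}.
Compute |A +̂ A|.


Restricted sumset: A +̂ A = {a + a' : a ∈ A, a' ∈ A, a ≠ a'}.
Equivalently, take A + A and drop any sum 2a that is achievable ONLY as a + a for a ∈ A (i.e. sums representable only with equal summands).
Enumerate pairs (a, a') with a < a' (symmetric, so each unordered pair gives one sum; this covers all a ≠ a'):
  -3 + 1 = -2
  -3 + 2 = -1
  -3 + 4 = 1
  -3 + 8 = 5
  -3 + 9 = 6
  1 + 2 = 3
  1 + 4 = 5
  1 + 8 = 9
  1 + 9 = 10
  2 + 4 = 6
  2 + 8 = 10
  2 + 9 = 11
  4 + 8 = 12
  4 + 9 = 13
  8 + 9 = 17
Collected distinct sums: {-2, -1, 1, 3, 5, 6, 9, 10, 11, 12, 13, 17}
|A +̂ A| = 12
(Reference bound: |A +̂ A| ≥ 2|A| - 3 for |A| ≥ 2, with |A| = 6 giving ≥ 9.)

|A +̂ A| = 12


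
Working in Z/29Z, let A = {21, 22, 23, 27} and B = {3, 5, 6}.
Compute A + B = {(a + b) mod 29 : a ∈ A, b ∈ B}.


Work in Z/29Z: reduce every sum a + b modulo 29.
Enumerate all 12 pairs:
a = 21: 21+3=24, 21+5=26, 21+6=27
a = 22: 22+3=25, 22+5=27, 22+6=28
a = 23: 23+3=26, 23+5=28, 23+6=0
a = 27: 27+3=1, 27+5=3, 27+6=4
Distinct residues collected: {0, 1, 3, 4, 24, 25, 26, 27, 28}
|A + B| = 9 (out of 29 total residues).

A + B = {0, 1, 3, 4, 24, 25, 26, 27, 28}


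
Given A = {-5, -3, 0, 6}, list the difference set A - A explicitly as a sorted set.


A - A = {a - a' : a, a' ∈ A}.
Compute a - a' for each ordered pair (a, a'):
a = -5: -5--5=0, -5--3=-2, -5-0=-5, -5-6=-11
a = -3: -3--5=2, -3--3=0, -3-0=-3, -3-6=-9
a = 0: 0--5=5, 0--3=3, 0-0=0, 0-6=-6
a = 6: 6--5=11, 6--3=9, 6-0=6, 6-6=0
Collecting distinct values (and noting 0 appears from a-a):
A - A = {-11, -9, -6, -5, -3, -2, 0, 2, 3, 5, 6, 9, 11}
|A - A| = 13

A - A = {-11, -9, -6, -5, -3, -2, 0, 2, 3, 5, 6, 9, 11}


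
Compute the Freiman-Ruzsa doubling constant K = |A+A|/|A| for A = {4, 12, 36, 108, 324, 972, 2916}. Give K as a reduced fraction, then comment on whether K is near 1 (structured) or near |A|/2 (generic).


|A| = 7.
Compute A + A by enumerating all 49 pairs.
A + A = {8, 16, 24, 40, 48, 72, 112, 120, 144, 216, 328, 336, 360, 432, 648, 976, 984, 1008, 1080, 1296, 1944, 2920, 2928, 2952, 3024, 3240, 3888, 5832}, so |A + A| = 28.
K = |A + A| / |A| = 28/7 = 4/1 ≈ 4.0000.
Reference: AP of size 7 gives K = 13/7 ≈ 1.8571; a fully generic set of size 7 gives K ≈ 4.0000.

|A| = 7, |A + A| = 28, K = 28/7 = 4/1.


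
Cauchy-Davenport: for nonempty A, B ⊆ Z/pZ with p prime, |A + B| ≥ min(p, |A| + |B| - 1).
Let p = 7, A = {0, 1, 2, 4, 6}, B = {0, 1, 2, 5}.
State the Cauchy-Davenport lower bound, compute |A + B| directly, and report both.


Cauchy-Davenport: |A + B| ≥ min(p, |A| + |B| - 1) for A, B nonempty in Z/pZ.
|A| = 5, |B| = 4, p = 7.
CD lower bound = min(7, 5 + 4 - 1) = min(7, 8) = 7.
Compute A + B mod 7 directly:
a = 0: 0+0=0, 0+1=1, 0+2=2, 0+5=5
a = 1: 1+0=1, 1+1=2, 1+2=3, 1+5=6
a = 2: 2+0=2, 2+1=3, 2+2=4, 2+5=0
a = 4: 4+0=4, 4+1=5, 4+2=6, 4+5=2
a = 6: 6+0=6, 6+1=0, 6+2=1, 6+5=4
A + B = {0, 1, 2, 3, 4, 5, 6}, so |A + B| = 7.
Verify: 7 ≥ 7? Yes ✓.

CD lower bound = 7, actual |A + B| = 7.


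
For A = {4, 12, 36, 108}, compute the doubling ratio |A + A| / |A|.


|A| = 4.
Compute A + A by enumerating all 16 pairs.
A + A = {8, 16, 24, 40, 48, 72, 112, 120, 144, 216}, so |A + A| = 10.
K = |A + A| / |A| = 10/4 = 5/2 ≈ 2.5000.
Reference: AP of size 4 gives K = 7/4 ≈ 1.7500; a fully generic set of size 4 gives K ≈ 2.5000.

|A| = 4, |A + A| = 10, K = 10/4 = 5/2.


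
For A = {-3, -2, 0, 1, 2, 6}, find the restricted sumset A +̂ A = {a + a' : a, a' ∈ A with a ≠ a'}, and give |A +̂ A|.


Restricted sumset: A +̂ A = {a + a' : a ∈ A, a' ∈ A, a ≠ a'}.
Equivalently, take A + A and drop any sum 2a that is achievable ONLY as a + a for a ∈ A (i.e. sums representable only with equal summands).
Enumerate pairs (a, a') with a < a' (symmetric, so each unordered pair gives one sum; this covers all a ≠ a'):
  -3 + -2 = -5
  -3 + 0 = -3
  -3 + 1 = -2
  -3 + 2 = -1
  -3 + 6 = 3
  -2 + 0 = -2
  -2 + 1 = -1
  -2 + 2 = 0
  -2 + 6 = 4
  0 + 1 = 1
  0 + 2 = 2
  0 + 6 = 6
  1 + 2 = 3
  1 + 6 = 7
  2 + 6 = 8
Collected distinct sums: {-5, -3, -2, -1, 0, 1, 2, 3, 4, 6, 7, 8}
|A +̂ A| = 12
(Reference bound: |A +̂ A| ≥ 2|A| - 3 for |A| ≥ 2, with |A| = 6 giving ≥ 9.)

|A +̂ A| = 12


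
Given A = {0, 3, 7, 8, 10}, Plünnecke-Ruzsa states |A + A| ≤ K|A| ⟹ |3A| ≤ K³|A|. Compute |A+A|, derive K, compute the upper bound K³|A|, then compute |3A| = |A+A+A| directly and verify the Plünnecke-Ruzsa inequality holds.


|A| = 5.
Step 1: Compute A + A by enumerating all 25 pairs.
A + A = {0, 3, 6, 7, 8, 10, 11, 13, 14, 15, 16, 17, 18, 20}, so |A + A| = 14.
Step 2: Doubling constant K = |A + A|/|A| = 14/5 = 14/5 ≈ 2.8000.
Step 3: Plünnecke-Ruzsa gives |3A| ≤ K³·|A| = (2.8000)³ · 5 ≈ 109.7600.
Step 4: Compute 3A = A + A + A directly by enumerating all triples (a,b,c) ∈ A³; |3A| = 25.
Step 5: Check 25 ≤ 109.7600? Yes ✓.

K = 14/5, Plünnecke-Ruzsa bound K³|A| ≈ 109.7600, |3A| = 25, inequality holds.
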